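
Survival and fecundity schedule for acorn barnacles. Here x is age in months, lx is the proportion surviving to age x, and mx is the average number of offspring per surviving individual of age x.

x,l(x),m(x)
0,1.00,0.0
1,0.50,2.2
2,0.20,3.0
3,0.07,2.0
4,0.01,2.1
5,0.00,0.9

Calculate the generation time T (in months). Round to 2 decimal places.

lx·mx: 0, 1.1, 0.6, 0.14, 0.021, 0 → R0 = 1.861
x·lx·mx: 0, 1.1, 1.2, 0.42, 0.084, 0 → Σ = 2.804
T = 2.804 / 1.861 = 1.506717… → 1.51

1.51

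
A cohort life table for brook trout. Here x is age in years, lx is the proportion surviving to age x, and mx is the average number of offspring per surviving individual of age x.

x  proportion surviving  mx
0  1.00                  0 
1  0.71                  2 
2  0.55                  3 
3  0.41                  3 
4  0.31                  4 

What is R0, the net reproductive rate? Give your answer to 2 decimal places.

lx·mx by age: 0, 1.42, 1.65, 1.23, 1.24
R0 = Σ lx·mx = 5.54 → 5.54

5.54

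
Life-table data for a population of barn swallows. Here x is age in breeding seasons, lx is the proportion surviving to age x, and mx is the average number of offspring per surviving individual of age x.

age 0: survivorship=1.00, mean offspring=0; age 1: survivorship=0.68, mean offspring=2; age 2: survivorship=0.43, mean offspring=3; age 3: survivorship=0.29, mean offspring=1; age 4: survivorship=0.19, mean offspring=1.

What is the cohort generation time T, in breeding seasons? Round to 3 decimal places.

1.780

lx·mx: 0, 1.36, 1.29, 0.29, 0.19 → R0 = 3.13
x·lx·mx: 0, 1.36, 2.58, 0.87, 0.76 → Σ = 5.57
T = 5.57 / 3.13 = 1.779553… → 1.780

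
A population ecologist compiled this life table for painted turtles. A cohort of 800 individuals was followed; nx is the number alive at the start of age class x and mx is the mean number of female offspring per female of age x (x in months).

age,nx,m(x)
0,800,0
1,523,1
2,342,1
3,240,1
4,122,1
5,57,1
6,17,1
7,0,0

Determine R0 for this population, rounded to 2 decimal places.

1.63

lx = nx/n0 = nx/800: 1, 0.65375, 0.4275, 0.3, 0.1525, 0.07125, 0.02125, 0
lx·mx by age: 0, 0.65375, 0.4275, 0.3, 0.1525, 0.07125, 0.02125, 0
R0 = Σ lx·mx = 1.62625 → 1.63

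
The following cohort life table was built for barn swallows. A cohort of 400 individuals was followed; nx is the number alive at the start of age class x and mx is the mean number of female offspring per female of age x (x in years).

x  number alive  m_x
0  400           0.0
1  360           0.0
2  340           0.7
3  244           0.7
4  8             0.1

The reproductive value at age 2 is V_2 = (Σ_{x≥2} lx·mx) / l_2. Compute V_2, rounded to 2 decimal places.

1.20

lx = nx/n0 = nx/400: 1, 0.9, 0.85, 0.61, 0.02
lx·mx for x ≥ 2: 0.595, 0.427, 0.002 → sum = 1.024
V_2 = 1.024 / l_2 = 1.024 / 0.85 = 1.204706… → 1.20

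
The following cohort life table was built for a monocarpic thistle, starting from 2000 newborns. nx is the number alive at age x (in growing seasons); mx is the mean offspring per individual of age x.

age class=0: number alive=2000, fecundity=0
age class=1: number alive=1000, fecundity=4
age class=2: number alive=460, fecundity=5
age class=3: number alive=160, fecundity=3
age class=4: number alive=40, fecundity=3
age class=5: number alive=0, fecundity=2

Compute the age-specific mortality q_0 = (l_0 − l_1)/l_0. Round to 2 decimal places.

0.50

lx = nx/n0 = nx/2000: 1, 0.5, 0.23, 0.08, 0.02, 0
q_0 = (l_0 − l_1) / l_0 = (1 − 0.5) / 1
     = 0.5 / 1 = 0.5 → 0.50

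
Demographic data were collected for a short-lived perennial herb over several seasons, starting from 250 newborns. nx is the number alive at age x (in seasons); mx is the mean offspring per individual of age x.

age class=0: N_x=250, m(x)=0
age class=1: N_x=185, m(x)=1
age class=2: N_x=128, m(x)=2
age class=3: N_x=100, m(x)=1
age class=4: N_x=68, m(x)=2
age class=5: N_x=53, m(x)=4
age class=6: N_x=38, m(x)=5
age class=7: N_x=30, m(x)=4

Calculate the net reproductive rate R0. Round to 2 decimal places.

lx = nx/n0 = nx/250: 1, 0.74, 0.512, 0.4, 0.272, 0.212, 0.152, 0.12
lx·mx by age: 0, 0.74, 1.024, 0.4, 0.544, 0.848, 0.76, 0.48
R0 = Σ lx·mx = 4.796 → 4.80

4.80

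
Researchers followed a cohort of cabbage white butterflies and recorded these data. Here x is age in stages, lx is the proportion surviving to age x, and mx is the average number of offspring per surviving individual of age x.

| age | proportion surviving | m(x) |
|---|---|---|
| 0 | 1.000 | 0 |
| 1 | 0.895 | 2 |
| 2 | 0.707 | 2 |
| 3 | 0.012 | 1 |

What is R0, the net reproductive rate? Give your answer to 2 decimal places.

lx·mx by age: 0, 1.79, 1.414, 0.012
R0 = Σ lx·mx = 3.216 → 3.22

3.22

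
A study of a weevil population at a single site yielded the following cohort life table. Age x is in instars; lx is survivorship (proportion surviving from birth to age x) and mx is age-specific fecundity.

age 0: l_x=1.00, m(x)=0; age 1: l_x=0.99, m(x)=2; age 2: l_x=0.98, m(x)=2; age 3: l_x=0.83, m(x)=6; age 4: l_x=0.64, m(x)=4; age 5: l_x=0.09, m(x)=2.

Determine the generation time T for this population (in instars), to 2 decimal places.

2.74

lx·mx: 0, 1.98, 1.96, 4.98, 2.56, 0.18 → R0 = 11.66
x·lx·mx: 0, 1.98, 3.92, 14.94, 10.24, 0.9 → Σ = 31.98
T = 31.98 / 11.66 = 2.74271… → 2.74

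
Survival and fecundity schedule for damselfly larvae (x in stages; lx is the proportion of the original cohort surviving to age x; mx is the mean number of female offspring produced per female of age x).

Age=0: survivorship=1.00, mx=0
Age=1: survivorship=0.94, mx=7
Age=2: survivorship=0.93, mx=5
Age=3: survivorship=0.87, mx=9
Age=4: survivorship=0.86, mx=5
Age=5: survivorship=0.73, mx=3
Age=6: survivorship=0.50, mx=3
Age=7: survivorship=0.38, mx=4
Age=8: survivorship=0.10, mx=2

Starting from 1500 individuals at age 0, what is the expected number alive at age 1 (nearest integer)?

Expected survivors = N0 · l_1 = 1500 × 0.94 = 1410 → 1410

1410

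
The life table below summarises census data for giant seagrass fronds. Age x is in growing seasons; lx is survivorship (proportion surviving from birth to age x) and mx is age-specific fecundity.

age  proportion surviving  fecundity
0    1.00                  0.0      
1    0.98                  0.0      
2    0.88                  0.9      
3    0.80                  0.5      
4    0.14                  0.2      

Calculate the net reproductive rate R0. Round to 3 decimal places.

1.220

lx·mx by age: 0, 0, 0.792, 0.4, 0.028
R0 = Σ lx·mx = 1.22 → 1.220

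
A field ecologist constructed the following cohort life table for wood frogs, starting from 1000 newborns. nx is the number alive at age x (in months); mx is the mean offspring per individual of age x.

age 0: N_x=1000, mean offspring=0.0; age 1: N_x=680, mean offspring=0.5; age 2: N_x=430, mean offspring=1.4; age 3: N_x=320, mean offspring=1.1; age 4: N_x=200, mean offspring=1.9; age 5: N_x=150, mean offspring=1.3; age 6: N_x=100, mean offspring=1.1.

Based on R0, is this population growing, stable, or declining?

growing

lx = nx/n0 = nx/1000: 1, 0.68, 0.43, 0.32, 0.2, 0.15, 0.1
R0 = Σ lx·mx = 0 + 0.34 + 0.602 + 0.352 + 0.38 + 0.195 + 0.11 = 1.979
R0 > 1, so the population is growing.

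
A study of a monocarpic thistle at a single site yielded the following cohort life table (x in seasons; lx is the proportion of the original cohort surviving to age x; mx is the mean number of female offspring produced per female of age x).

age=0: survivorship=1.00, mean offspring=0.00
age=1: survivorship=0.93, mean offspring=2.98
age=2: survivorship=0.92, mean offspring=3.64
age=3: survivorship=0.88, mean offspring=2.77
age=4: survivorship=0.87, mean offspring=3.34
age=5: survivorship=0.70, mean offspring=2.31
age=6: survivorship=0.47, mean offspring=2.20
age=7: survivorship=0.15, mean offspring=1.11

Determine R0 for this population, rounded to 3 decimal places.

14.281

lx·mx by age: 0, 2.7714, 3.3488, 2.4376, 2.9058, 1.617, 1.034, 0.1665
R0 = Σ lx·mx = 14.2811 → 14.281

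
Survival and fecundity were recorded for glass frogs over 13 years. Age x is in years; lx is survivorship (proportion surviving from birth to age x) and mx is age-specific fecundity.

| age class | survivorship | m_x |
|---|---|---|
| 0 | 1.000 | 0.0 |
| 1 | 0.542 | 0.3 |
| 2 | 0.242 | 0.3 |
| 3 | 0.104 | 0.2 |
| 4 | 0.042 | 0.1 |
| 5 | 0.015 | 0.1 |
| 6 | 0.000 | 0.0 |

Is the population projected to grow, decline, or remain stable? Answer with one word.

R0 = Σ lx·mx = 0 + 0.1626 + 0.0726 + 0.0208 + 0.0042 + 0.0015 + 0 = 0.2617
R0 < 1, so the population is declining.

declining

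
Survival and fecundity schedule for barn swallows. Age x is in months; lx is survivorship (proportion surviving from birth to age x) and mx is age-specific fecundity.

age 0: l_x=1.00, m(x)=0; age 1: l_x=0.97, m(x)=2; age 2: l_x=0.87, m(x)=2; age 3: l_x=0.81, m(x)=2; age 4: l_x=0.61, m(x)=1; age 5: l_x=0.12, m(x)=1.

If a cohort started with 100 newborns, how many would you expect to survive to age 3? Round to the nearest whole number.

81

Expected survivors = N0 · l_3 = 100 × 0.81 = 81 → 81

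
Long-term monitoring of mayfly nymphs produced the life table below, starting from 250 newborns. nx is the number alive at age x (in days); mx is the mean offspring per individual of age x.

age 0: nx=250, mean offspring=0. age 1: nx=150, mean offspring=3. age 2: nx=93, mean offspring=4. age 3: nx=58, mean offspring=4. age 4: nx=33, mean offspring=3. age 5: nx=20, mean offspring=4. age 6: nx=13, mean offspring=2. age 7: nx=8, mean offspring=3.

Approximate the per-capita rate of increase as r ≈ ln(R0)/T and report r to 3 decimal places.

lx = nx/n0 = nx/250: 1, 0.6, 0.372, 0.232, 0.132, 0.08, 0.052, 0.032
R0 = Σ lx·mx = 0 + 1.8 + 1.488 + 0.928 + 0.396 + 0.32 + 0.104 + 0.096 = 5.132
Σ x·lx·mx = 12.04; T = 12.04/5.132 = 2.34606…
r ≈ ln(R0)/T = ln(5.132)/2.34606… = 0.69712… → 0.697

0.697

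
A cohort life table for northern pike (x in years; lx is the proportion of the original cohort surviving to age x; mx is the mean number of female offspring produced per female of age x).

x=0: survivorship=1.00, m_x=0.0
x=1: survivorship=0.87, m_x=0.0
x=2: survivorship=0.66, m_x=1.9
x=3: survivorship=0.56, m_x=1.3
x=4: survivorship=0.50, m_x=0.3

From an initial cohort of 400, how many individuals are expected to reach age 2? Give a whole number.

264

Expected survivors = N0 · l_2 = 400 × 0.66 = 264 → 264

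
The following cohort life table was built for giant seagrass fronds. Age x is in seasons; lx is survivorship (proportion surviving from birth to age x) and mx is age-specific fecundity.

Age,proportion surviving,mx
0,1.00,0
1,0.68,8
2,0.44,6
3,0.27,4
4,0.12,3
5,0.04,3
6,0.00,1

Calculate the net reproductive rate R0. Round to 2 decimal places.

9.64

lx·mx by age: 0, 5.44, 2.64, 1.08, 0.36, 0.12, 0
R0 = Σ lx·mx = 9.64 → 9.64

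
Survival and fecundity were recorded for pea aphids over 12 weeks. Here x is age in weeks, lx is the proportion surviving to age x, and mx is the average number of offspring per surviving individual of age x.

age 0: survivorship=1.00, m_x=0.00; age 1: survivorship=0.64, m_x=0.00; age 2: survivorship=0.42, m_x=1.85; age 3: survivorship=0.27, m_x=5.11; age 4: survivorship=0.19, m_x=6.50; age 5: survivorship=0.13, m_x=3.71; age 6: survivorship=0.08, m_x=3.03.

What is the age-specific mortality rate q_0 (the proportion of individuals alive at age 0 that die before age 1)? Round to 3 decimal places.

q_0 = (l_0 − l_1) / l_0 = (1 − 0.64) / 1
     = 0.36 / 1 = 0.36 → 0.360

0.360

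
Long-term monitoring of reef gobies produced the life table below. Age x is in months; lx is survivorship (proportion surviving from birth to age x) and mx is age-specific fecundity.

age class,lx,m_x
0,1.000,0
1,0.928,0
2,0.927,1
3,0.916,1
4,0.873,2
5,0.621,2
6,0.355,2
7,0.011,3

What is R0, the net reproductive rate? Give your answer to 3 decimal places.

5.574

lx·mx by age: 0, 0, 0.927, 0.916, 1.746, 1.242, 0.71, 0.033
R0 = Σ lx·mx = 5.574 → 5.574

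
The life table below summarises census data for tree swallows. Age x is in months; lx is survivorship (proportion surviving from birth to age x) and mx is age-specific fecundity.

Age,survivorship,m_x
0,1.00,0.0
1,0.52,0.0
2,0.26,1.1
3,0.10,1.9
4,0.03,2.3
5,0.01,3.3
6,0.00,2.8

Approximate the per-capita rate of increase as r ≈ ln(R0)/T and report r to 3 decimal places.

-0.200

R0 = Σ lx·mx = 0 + 0 + 0.286 + 0.19 + 0.069 + 0.033 + 0 = 0.578
Σ x·lx·mx = 1.583; T = 1.583/0.578 = 2.73875…
r ≈ ln(R0)/T = ln(0.578)/2.73875… = -0.20016… → -0.200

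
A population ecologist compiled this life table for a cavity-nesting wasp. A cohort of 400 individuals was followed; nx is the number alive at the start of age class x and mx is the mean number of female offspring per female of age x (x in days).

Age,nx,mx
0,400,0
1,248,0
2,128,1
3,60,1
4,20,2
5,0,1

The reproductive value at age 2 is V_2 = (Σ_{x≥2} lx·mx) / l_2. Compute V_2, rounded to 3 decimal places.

1.781

lx = nx/n0 = nx/400: 1, 0.62, 0.32, 0.15, 0.05, 0
lx·mx for x ≥ 2: 0.32, 0.15, 0.1, 0 → sum = 0.57
V_2 = 0.57 / l_2 = 0.57 / 0.32 = 1.78125 → 1.781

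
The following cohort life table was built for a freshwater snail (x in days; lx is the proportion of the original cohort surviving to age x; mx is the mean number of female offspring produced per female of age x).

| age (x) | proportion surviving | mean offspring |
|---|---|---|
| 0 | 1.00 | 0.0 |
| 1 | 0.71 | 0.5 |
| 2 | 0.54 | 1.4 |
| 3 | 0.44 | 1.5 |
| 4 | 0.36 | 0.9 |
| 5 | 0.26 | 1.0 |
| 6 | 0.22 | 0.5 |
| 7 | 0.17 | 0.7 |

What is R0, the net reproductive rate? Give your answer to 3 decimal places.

lx·mx by age: 0, 0.355, 0.756, 0.66, 0.324, 0.26, 0.11, 0.119
R0 = Σ lx·mx = 2.584 → 2.584

2.584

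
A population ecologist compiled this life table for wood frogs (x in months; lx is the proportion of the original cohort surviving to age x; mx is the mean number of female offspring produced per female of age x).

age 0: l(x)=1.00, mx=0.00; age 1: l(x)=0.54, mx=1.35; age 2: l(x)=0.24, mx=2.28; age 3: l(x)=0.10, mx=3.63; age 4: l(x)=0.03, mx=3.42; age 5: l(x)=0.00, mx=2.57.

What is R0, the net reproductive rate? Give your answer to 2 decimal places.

1.74

lx·mx by age: 0, 0.729, 0.5472, 0.363, 0.1026, 0
R0 = Σ lx·mx = 1.7418 → 1.74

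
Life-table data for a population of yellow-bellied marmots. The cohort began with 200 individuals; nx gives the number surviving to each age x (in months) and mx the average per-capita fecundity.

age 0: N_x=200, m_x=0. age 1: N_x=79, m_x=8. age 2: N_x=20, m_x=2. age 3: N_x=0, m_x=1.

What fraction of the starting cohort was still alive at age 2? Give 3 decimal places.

0.100

l_2 = n_2/n_0 = 20/200 = 0.1 → 0.100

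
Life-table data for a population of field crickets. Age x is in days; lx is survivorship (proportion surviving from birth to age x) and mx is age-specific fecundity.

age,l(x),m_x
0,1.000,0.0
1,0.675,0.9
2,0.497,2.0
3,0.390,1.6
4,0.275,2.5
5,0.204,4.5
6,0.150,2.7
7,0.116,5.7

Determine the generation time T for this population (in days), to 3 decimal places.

3.852

lx·mx: 0, 0.6075, 0.994, 0.624, 0.6875, 0.918, 0.405, 0.6612 → R0 = 4.8972
x·lx·mx: 0, 0.6075, 1.988, 1.872, 2.75, 4.59, 2.43, 4.6284 → Σ = 18.8659
T = 18.8659 / 4.8972 = 3.852385… → 3.852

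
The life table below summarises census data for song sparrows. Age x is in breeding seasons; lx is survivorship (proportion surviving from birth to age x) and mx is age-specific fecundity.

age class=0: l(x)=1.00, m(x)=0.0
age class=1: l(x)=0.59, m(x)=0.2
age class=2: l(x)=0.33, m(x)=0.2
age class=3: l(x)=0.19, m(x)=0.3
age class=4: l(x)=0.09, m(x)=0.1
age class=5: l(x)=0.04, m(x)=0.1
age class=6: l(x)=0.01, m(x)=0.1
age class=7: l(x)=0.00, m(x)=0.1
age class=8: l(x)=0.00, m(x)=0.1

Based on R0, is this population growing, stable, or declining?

declining

R0 = Σ lx·mx = 0 + 0.118 + 0.066 + 0.057 + 0.009 + 0.004 + 0.001 + 0 + 0 = 0.255
R0 < 1, so the population is declining.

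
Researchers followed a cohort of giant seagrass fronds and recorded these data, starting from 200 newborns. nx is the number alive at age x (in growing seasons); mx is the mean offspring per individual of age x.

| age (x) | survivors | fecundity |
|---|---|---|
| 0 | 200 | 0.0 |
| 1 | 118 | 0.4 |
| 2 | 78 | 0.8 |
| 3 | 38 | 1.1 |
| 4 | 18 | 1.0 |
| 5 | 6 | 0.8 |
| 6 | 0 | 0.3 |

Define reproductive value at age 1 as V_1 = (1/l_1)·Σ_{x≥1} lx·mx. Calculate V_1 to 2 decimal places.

lx = nx/n0 = nx/200: 1, 0.59, 0.39, 0.19, 0.09, 0.03, 0
lx·mx for x ≥ 1: 0.236, 0.312, 0.209, 0.09, 0.024, 0 → sum = 0.871
V_1 = 0.871 / l_1 = 0.871 / 0.59 = 1.476271… → 1.48

1.48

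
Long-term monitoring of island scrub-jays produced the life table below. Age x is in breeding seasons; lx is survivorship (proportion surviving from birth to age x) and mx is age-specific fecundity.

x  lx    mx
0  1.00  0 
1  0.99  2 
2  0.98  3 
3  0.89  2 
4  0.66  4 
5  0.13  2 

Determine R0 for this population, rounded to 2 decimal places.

lx·mx by age: 0, 1.98, 2.94, 1.78, 2.64, 0.26
R0 = Σ lx·mx = 9.6 → 9.60

9.60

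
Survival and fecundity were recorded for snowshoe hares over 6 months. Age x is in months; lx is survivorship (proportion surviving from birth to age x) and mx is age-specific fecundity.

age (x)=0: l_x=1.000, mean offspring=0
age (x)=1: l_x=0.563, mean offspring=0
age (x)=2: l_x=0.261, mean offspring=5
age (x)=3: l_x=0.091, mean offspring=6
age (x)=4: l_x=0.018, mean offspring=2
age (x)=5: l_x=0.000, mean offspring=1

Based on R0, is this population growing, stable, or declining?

R0 = Σ lx·mx = 0 + 0 + 1.305 + 0.546 + 0.036 + 0 = 1.887
R0 > 1, so the population is growing.

growing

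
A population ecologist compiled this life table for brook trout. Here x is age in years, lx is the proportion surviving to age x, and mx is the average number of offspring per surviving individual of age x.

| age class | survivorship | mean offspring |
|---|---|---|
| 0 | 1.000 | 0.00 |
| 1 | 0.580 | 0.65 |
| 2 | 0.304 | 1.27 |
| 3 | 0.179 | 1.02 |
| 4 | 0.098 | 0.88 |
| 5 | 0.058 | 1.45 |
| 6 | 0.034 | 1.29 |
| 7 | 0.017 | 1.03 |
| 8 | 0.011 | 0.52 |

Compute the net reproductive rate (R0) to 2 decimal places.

lx·mx by age: 0, 0.377, 0.38608, 0.18258, 0.08624, 0.0841, 0.04386, 0.01751, 0.00572
R0 = Σ lx·mx = 1.18309 → 1.18

1.18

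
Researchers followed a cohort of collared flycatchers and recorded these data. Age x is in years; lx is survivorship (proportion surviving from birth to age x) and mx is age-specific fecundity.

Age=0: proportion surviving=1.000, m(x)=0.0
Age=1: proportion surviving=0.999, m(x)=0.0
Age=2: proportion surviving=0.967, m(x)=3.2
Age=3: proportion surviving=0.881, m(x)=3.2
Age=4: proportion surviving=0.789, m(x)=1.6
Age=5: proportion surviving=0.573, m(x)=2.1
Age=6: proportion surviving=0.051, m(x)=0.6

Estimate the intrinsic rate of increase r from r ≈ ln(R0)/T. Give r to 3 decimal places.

0.692

R0 = Σ lx·mx = 0 + 0 + 3.0944 + 2.8192 + 1.2624 + 1.2033 + 0.0306 = 8.4099
Σ x·lx·mx = 25.8961; T = 25.8961/8.4099 = 3.07924…
r ≈ ln(R0)/T = ln(8.4099)/3.07924… = 0.69154… → 0.692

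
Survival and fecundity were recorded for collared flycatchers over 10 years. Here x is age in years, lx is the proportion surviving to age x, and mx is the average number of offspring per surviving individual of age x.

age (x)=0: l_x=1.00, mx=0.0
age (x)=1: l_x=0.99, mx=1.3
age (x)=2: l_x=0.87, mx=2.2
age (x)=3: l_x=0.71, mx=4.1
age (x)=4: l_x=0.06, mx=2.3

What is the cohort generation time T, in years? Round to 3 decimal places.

lx·mx: 0, 1.287, 1.914, 2.911, 0.138 → R0 = 6.25
x·lx·mx: 0, 1.287, 3.828, 8.733, 0.552 → Σ = 14.4
T = 14.4 / 6.25 = 2.304 → 2.304

2.304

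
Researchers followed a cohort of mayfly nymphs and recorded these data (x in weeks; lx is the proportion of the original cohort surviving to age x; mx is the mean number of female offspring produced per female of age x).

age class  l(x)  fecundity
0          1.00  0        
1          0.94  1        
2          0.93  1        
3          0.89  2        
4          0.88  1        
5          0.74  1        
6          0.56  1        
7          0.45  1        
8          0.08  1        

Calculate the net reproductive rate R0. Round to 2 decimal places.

6.36

lx·mx by age: 0, 0.94, 0.93, 1.78, 0.88, 0.74, 0.56, 0.45, 0.08
R0 = Σ lx·mx = 6.36 → 6.36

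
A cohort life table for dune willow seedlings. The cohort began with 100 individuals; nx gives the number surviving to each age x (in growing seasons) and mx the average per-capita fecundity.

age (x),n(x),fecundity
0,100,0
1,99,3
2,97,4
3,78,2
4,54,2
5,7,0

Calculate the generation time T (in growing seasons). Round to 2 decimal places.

2.08

lx = nx/n0 = nx/100: 1, 0.99, 0.97, 0.78, 0.54, 0.07
lx·mx: 0, 2.97, 3.88, 1.56, 1.08, 0 → R0 = 9.49
x·lx·mx: 0, 2.97, 7.76, 4.68, 4.32, 0 → Σ = 19.73
T = 19.73 / 9.49 = 2.079031… → 2.08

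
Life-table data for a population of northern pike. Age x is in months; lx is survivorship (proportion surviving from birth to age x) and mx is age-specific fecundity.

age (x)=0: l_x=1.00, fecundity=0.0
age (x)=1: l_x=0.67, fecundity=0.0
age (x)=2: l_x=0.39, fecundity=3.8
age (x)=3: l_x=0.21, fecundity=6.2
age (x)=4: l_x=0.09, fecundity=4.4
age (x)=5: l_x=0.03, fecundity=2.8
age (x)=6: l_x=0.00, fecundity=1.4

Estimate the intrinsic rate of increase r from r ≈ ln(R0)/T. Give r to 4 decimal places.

R0 = Σ lx·mx = 0 + 0 + 1.482 + 1.302 + 0.396 + 0.084 + 0 = 3.264
Σ x·lx·mx = 8.874; T = 8.874/3.264 = 2.71875
r ≈ ln(R0)/T = ln(3.264)/2.71875 = 0.435109… → 0.4351

0.4351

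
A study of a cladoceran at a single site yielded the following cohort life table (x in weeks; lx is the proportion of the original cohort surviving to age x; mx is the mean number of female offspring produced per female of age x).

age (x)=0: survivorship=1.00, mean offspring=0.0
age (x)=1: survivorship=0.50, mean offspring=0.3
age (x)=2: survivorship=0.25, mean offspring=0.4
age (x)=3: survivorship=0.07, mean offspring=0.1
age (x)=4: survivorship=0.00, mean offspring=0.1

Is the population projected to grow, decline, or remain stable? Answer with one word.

R0 = Σ lx·mx = 0 + 0.15 + 0.1 + 0.007 + 0 = 0.257
R0 < 1, so the population is declining.

declining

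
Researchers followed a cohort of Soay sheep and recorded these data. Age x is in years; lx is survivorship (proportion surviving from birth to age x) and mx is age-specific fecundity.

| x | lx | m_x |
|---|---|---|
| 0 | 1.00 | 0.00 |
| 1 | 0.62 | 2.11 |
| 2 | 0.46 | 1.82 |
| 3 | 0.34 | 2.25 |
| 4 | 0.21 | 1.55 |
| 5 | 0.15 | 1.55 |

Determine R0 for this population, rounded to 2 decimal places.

3.47

lx·mx by age: 0, 1.3082, 0.8372, 0.765, 0.3255, 0.2325
R0 = Σ lx·mx = 3.4684 → 3.47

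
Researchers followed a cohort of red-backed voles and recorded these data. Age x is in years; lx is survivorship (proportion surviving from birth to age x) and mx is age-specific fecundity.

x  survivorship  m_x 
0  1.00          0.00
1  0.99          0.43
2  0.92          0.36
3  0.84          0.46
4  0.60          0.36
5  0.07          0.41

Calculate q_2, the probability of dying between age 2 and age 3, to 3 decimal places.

q_2 = (l_2 − l_3) / l_2 = (0.92 − 0.84) / 0.92
     = 0.08 / 0.92 = 0.086957… → 0.087

0.087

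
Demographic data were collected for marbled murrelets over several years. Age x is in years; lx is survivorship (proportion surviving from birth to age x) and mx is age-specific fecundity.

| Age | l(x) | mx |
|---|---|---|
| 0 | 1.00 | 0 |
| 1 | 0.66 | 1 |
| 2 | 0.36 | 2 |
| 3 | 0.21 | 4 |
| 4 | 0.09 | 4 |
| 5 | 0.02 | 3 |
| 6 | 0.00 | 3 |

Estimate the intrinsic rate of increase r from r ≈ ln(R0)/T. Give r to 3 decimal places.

0.403

R0 = Σ lx·mx = 0 + 0.66 + 0.72 + 0.84 + 0.36 + 0.06 + 0 = 2.64
Σ x·lx·mx = 6.36; T = 6.36/2.64 = 2.40909…
r ≈ ln(R0)/T = ln(2.64)/2.40909… = 0.40296… → 0.403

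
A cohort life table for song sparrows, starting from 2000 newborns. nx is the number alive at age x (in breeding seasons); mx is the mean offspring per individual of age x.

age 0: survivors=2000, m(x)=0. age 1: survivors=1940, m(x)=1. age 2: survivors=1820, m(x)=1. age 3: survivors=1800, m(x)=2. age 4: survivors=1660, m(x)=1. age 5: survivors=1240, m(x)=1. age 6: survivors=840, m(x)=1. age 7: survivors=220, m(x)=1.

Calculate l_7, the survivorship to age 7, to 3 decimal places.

0.110

l_7 = n_7/n_0 = 220/2000 = 0.11 → 0.110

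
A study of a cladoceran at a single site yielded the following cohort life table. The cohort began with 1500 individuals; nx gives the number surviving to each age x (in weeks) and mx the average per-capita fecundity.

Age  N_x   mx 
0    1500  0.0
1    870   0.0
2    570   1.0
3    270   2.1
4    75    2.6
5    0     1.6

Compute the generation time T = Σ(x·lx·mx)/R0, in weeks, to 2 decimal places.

2.72

lx = nx/n0 = nx/1500: 1, 0.58, 0.38, 0.18, 0.05, 0
lx·mx: 0, 0, 0.38, 0.378, 0.13, 0 → R0 = 0.888
x·lx·mx: 0, 0, 0.76, 1.134, 0.52, 0 → Σ = 2.414
T = 2.414 / 0.888 = 2.718468… → 2.72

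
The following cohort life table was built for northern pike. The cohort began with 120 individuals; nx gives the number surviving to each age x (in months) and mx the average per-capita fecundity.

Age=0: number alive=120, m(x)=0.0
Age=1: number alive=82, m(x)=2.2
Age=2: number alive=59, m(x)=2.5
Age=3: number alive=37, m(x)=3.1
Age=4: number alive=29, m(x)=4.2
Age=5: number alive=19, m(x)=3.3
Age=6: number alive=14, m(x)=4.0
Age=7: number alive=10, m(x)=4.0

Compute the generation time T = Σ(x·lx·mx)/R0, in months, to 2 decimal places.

3.09

lx = nx/n0 = nx/120: 1, 0.68333…, 0.49167…, 0.30833…, 0.24167…, 0.15833…, 0.11667…, 0.08333…
lx·mx: 0, 1.503333…, 1.229167…, 0.955833…, 1.015…, 0.5225…, 0.466667…, 0.333333… → R0 = 6.025833…
x·lx·mx: 0, 1.503333…, 2.458333…, 2.8675…, 4.06…, 2.6125…, 2.8…, 2.333333… → Σ = 18.635…
T = 18.635… / 6.025833… = 3.092518… → 3.09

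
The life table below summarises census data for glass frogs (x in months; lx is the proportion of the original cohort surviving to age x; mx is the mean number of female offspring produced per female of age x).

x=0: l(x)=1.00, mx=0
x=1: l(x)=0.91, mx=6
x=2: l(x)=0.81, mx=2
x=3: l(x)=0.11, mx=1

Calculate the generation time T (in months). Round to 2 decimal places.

lx·mx: 0, 5.46, 1.62, 0.11 → R0 = 7.19
x·lx·mx: 0, 5.46, 3.24, 0.33 → Σ = 9.03
T = 9.03 / 7.19 = 1.255911… → 1.26

1.26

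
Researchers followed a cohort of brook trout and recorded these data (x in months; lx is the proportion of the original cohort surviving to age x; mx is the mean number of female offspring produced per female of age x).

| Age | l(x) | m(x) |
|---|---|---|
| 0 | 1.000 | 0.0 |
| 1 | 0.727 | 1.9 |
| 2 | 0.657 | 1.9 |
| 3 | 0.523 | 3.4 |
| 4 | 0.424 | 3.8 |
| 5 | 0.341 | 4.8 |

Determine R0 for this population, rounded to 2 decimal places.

lx·mx by age: 0, 1.3813, 1.2483, 1.7782, 1.6112, 1.6368
R0 = Σ lx·mx = 7.6558 → 7.66

7.66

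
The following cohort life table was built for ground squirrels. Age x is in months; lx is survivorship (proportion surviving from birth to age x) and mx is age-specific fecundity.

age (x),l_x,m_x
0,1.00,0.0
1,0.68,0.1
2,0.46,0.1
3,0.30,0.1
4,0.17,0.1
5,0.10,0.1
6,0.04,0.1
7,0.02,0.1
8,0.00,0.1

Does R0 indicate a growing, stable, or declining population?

declining

R0 = Σ lx·mx = 0 + 0.068 + 0.046 + 0.03 + 0.017 + 0.01 + 0.004 + 0.002 + 0 = 0.177
R0 < 1, so the population is declining.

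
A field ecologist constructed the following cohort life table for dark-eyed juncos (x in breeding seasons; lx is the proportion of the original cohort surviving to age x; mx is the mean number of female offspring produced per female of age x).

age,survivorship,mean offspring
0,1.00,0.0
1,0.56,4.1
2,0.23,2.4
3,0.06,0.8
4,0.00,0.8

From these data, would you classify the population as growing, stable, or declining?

R0 = Σ lx·mx = 0 + 2.296 + 0.552 + 0.048 + 0 = 2.896
R0 > 1, so the population is growing.

growing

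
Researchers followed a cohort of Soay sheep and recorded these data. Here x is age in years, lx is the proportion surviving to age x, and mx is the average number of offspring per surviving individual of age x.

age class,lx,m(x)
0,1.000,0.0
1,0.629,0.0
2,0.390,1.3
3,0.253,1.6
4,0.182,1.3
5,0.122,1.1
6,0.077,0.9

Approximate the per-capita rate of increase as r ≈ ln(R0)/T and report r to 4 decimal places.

R0 = Σ lx·mx = 0 + 0 + 0.507 + 0.4048 + 0.2366 + 0.1342 + 0.0693 = 1.3519
Σ x·lx·mx = 4.2616; T = 4.2616/1.3519 = 3.1523…
r ≈ ln(R0)/T = ln(1.3519)/3.1523… = 0.095648… → 0.0956

0.0956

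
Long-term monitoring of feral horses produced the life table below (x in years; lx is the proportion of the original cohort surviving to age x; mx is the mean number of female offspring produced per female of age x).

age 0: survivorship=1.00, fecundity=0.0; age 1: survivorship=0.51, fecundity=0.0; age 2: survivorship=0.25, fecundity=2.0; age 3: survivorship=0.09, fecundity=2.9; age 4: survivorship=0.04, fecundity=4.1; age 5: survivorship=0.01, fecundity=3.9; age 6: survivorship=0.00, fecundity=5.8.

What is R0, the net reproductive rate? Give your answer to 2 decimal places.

lx·mx by age: 0, 0, 0.5, 0.261, 0.164, 0.039, 0
R0 = Σ lx·mx = 0.964 → 0.96

0.96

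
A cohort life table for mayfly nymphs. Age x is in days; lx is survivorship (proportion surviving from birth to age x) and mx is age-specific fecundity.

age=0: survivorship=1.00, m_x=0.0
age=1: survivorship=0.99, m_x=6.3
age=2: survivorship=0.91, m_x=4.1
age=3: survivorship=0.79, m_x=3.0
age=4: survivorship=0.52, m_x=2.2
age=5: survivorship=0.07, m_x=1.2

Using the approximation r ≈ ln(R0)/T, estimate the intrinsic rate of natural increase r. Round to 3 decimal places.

R0 = Σ lx·mx = 0 + 6.237 + 3.731 + 2.37 + 1.144 + 0.084 = 13.566
Σ x·lx·mx = 25.805; T = 25.805/13.566 = 1.90218…
r ≈ ln(R0)/T = ln(13.566)/1.90218… = 1.37083… → 1.371

1.371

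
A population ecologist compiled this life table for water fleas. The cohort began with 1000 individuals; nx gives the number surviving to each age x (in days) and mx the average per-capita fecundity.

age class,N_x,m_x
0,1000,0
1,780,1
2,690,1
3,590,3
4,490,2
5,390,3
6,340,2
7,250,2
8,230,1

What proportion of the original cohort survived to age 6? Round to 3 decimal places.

l_6 = n_6/n_0 = 340/1000 = 0.34 → 0.340

0.340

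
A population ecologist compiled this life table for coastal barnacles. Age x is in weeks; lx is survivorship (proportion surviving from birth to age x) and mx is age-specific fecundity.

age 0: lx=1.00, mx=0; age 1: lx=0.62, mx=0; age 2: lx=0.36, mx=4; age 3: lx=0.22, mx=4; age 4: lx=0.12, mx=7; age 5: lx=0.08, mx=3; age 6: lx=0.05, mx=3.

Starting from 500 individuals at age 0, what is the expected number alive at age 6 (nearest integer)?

25

Expected survivors = N0 · l_6 = 500 × 0.05 = 25 → 25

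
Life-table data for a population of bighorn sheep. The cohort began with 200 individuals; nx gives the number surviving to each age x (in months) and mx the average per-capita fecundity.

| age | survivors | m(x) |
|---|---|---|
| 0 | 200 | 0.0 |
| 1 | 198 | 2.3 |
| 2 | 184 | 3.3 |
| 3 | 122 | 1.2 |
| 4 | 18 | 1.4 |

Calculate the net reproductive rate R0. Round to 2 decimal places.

lx = nx/n0 = nx/200: 1, 0.99, 0.92, 0.61, 0.09
lx·mx by age: 0, 2.277, 3.036, 0.732, 0.126
R0 = Σ lx·mx = 6.171 → 6.17

6.17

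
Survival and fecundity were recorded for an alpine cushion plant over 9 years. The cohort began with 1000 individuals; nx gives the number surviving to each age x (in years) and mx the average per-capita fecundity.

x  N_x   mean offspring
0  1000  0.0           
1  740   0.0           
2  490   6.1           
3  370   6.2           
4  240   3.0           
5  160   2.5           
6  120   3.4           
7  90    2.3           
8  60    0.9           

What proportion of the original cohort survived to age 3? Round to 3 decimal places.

l_3 = n_3/n_0 = 370/1000 = 0.37 → 0.370

0.370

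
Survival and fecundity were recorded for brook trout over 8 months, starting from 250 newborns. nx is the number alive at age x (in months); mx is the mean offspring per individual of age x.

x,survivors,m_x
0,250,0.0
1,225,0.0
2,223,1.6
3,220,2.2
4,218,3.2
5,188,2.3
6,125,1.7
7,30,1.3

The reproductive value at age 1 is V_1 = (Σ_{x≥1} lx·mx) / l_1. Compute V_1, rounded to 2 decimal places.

9.88

lx = nx/n0 = nx/250: 1, 0.9, 0.892, 0.88, 0.872, 0.752, 0.5, 0.12
lx·mx for x ≥ 1: 0, 1.4272, 1.936, 2.7904, 1.7296, 0.85, 0.156 → sum = 8.8892
V_1 = 8.8892 / l_1 = 8.8892 / 0.9 = 9.876889… → 9.88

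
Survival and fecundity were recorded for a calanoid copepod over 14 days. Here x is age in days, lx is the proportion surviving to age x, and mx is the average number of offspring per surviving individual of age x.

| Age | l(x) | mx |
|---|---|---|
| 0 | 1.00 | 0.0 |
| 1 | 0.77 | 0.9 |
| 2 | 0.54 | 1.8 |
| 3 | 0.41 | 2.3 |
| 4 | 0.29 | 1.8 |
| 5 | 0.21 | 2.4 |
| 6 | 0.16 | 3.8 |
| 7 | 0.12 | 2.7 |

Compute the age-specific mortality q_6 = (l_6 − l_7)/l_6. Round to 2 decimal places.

q_6 = (l_6 − l_7) / l_6 = (0.16 − 0.12) / 0.16
     = 0.04 / 0.16 = 0.25 → 0.25

0.25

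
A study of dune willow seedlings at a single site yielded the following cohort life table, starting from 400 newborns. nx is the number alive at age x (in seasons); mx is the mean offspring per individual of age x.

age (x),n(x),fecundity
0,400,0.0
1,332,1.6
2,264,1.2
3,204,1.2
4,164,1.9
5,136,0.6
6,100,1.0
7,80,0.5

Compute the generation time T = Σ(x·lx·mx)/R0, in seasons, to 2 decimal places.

lx = nx/n0 = nx/400: 1, 0.83, 0.66, 0.51, 0.41, 0.34, 0.25, 0.2
lx·mx: 0, 1.328, 0.792, 0.612, 0.779, 0.204, 0.25, 0.1 → R0 = 4.065
x·lx·mx: 0, 1.328, 1.584, 1.836, 3.116, 1.02, 1.5, 0.7 → Σ = 11.084
T = 11.084 / 4.065 = 2.726691… → 2.73

2.73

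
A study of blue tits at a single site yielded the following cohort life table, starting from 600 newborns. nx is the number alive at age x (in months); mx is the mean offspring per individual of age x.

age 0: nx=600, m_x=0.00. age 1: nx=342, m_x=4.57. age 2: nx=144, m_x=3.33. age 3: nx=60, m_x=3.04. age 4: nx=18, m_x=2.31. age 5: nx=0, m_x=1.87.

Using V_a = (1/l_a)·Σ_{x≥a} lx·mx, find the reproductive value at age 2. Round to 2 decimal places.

4.89

lx = nx/n0 = nx/600: 1, 0.57, 0.24, 0.1, 0.03, 0
lx·mx for x ≥ 2: 0.7992, 0.304, 0.0693, 0 → sum = 1.1725
V_2 = 1.1725 / l_2 = 1.1725 / 0.24 = 4.885417… → 4.89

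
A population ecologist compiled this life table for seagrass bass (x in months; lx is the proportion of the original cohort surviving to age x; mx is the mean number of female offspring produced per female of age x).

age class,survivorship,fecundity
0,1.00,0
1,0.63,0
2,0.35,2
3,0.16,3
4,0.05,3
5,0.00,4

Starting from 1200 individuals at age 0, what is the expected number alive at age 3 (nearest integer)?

Expected survivors = N0 · l_3 = 1200 × 0.16 = 192 → 192

192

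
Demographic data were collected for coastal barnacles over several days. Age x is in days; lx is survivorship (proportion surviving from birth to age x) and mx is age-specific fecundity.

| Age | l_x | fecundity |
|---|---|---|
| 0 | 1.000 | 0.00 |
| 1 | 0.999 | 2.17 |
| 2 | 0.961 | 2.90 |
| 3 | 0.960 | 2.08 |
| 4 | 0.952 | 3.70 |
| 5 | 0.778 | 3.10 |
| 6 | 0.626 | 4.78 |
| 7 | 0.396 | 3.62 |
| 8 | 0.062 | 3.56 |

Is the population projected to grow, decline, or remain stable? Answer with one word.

R0 = Σ lx·mx = 0 + 2.16783 + 2.7869 + 1.9968 + 3.5224 + 2.4118 + 2.99228 + 1.43352 + 0.22072 = 17.53225
R0 > 1, so the population is growing.

growing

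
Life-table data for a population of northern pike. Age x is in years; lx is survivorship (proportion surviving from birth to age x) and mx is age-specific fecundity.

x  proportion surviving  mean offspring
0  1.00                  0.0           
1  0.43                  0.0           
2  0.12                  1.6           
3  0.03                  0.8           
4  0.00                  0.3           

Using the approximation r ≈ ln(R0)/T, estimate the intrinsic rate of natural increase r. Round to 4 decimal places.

-0.7259

R0 = Σ lx·mx = 0 + 0 + 0.192 + 0.024 + 0 = 0.216
Σ x·lx·mx = 0.456; T = 0.456/0.216 = 2.11111…
r ≈ ln(R0)/T = ln(0.216)/2.11111… = -0.72591… → -0.7259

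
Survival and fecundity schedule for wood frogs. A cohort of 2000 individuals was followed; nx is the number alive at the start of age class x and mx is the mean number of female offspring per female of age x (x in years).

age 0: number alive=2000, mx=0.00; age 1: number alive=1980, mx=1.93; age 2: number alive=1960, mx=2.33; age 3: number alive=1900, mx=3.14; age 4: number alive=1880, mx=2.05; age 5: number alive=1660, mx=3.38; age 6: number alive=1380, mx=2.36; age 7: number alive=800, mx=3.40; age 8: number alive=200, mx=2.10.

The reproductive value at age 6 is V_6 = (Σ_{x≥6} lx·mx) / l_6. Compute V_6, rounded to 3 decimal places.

lx = nx/n0 = nx/2000: 1, 0.99, 0.98, 0.95, 0.94, 0.83, 0.69, 0.4, 0.1
lx·mx for x ≥ 6: 1.6284, 1.36, 0.21 → sum = 3.1984
V_6 = 3.1984 / l_6 = 3.1984 / 0.69 = 4.635362… → 4.635

4.635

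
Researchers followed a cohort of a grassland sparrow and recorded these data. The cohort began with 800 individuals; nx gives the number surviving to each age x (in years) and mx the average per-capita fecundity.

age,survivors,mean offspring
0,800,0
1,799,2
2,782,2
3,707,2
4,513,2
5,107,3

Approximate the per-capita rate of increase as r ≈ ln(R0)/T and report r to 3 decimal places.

lx = nx/n0 = nx/800: 1, 0.99875, 0.9775, 0.88375, 0.64125, 0.13375
R0 = Σ lx·mx = 0 + 1.9975 + 1.955 + 1.7675 + 1.2825 + 0.40125 = 7.40375
Σ x·lx·mx = 18.34625; T = 18.34625/7.40375 = 2.47797…
r ≈ ln(R0)/T = ln(7.40375)/2.47797… = 0.80791… → 0.808

0.808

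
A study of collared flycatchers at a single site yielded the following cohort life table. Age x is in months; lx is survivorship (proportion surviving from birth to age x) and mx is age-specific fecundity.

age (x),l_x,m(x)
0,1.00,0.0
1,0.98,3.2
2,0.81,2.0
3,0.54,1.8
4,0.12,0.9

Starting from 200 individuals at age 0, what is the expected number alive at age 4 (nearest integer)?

Expected survivors = N0 · l_4 = 200 × 0.12 = 24 → 24

24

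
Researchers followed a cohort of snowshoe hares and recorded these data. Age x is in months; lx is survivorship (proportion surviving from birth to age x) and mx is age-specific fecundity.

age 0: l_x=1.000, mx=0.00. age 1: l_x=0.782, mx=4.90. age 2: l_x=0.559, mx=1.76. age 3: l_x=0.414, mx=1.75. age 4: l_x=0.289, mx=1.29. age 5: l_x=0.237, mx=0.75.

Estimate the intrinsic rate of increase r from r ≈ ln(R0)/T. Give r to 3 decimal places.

R0 = Σ lx·mx = 0 + 3.8318 + 0.98384 + 0.7245 + 0.37281 + 0.17775 = 6.0907
Σ x·lx·mx = 10.35297; T = 10.35297/6.0907 = 1.6998…
r ≈ ln(R0)/T = ln(6.0907)/1.6998… = 1.06293… → 1.063

1.063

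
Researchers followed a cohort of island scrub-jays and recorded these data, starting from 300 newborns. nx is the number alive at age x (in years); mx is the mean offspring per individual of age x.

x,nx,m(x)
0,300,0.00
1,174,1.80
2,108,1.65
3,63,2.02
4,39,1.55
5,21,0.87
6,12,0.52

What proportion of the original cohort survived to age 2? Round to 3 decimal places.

0.360

l_2 = n_2/n_0 = 108/300 = 0.36 → 0.360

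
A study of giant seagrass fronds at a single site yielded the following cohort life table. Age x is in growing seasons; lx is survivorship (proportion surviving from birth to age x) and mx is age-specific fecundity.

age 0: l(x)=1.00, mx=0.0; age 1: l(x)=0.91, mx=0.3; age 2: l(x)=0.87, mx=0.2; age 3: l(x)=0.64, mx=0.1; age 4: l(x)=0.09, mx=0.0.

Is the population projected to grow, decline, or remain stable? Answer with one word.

R0 = Σ lx·mx = 0 + 0.273 + 0.174 + 0.064 + 0 = 0.511
R0 < 1, so the population is declining.

declining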